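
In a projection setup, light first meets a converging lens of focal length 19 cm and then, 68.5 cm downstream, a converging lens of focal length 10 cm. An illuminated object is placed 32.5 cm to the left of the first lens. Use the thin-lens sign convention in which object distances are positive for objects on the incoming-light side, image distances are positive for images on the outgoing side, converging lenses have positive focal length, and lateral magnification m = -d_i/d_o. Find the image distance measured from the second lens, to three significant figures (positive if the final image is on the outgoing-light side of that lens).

17.8 cm

Lens 1: 1/d_i1 = 1/f_1 - 1/d_o1 = 1/19 - 1/32.5 = 0.02186 cm^-1, so d_i1 = 45.741 cm.
The intermediate image is 45.741 cm to the right of lens 1, so d_o2 = L - d_i1 = 68.5 - 45.741 = 22.759 cm.
Lens 2: 1/d_i2 = 1/f_2 - 1/d_o2 = 1/10 - 1/(22.759) = 0.05606 cm^-1, so d_i2 = 17.837 cm.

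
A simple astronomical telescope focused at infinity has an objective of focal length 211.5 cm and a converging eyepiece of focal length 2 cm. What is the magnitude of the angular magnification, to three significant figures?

106

|M| = f_obj/|f_eye| = 211.5/2 = 105.750.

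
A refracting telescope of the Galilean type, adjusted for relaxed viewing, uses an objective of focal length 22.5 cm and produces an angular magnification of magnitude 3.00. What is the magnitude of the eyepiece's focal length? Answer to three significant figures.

7.50 cm

|M| = f_obj/|f_eye|, so |f_eye| = f_obj/|M| = 22.5/3.0 = 7.500 cm.
(The eyepiece is diverging, so its signed focal length is -7.500 cm.)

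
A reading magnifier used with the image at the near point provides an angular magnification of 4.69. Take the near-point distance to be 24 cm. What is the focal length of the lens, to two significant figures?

For the image at the near point, M = 1 + D/f.
f = D/(M - 1) = 24/(4.69 - 1) = 6.504 cm.

6.5 cm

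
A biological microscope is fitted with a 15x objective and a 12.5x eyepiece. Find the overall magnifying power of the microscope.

The overall magnification of a compound microscope is the product of the objective and eyepiece magnifications:
M = M_obj x M_eye = 15 x 12.5 = 187.5.

187.5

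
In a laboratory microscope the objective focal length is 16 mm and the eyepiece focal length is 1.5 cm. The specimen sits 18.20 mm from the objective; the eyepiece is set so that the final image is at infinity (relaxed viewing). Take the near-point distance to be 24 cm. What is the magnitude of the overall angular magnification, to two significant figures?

120

Convert to cm: f_obj = 16 mm = 1.6 cm; d_o = 18.20 mm = 1.82 cm.
Objective: 1/d_i = 1/f_obj - 1/d_o = 1/1.6 - 1/1.82 = 0.07555 cm^-1, so d_i = 13.236 cm.
m_obj = -d_i/d_o = -13.236/1.82 = -7.273.
Eyepiece angular magnification (image at infinity): M_eye = D/f_e = 24/1.5 = 16.000.
Overall M = m_obj x M_eye = (-7.273)(16.000) = -116.36.
|M| = 116.36.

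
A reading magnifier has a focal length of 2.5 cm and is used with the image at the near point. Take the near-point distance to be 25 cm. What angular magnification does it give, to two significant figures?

11

M = 1 + D/f = 1 + 25/2.5 = 11.000.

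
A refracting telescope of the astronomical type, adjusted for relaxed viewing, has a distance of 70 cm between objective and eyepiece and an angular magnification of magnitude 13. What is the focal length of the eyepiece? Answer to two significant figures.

5.0 cm

In normal adjustment the tube length equals f_obj + f_eye and |M| = f_obj/f_eye.
So f_obj = 13 f_eye and 13 f_eye + f_eye = 70 cm, giving f_eye = 70/14 = 5.000 cm and f_obj = 65.000 cm.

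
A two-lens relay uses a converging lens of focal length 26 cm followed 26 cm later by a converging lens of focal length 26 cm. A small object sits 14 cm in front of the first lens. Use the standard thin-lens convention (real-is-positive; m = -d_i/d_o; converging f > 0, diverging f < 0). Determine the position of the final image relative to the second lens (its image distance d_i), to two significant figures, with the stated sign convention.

48 cm

First lens: d_i1 = 1/(1/26 - 1/14) = -30.333 cm.
With d_i1 < 0 the first image is virtual and lies on the object side; the object distance for lens 2 is d_o2 = 26 - (-30.333) = 56.333 cm.
Second lens: d_i2 = 1/(1/26 - 1/(56.333)) = 48.286 cm.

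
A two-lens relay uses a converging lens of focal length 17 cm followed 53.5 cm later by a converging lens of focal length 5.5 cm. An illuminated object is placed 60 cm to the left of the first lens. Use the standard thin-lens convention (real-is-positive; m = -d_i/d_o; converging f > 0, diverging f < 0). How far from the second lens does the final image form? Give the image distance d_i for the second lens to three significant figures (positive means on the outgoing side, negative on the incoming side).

6.75 cm

Applying the thin-lens equation to the first lens, 1/17 = 1/60 + 1/d_i1, which gives d_i1 = 23.721 cm.
That image sits 29.779 cm in front of the second lens, so d_o2 = 29.779 cm.
Applying the thin-lens equation again with f_2 = 5.5 cm and d_o2 = 29.779 cm gives d_i2 = 6.746 cm.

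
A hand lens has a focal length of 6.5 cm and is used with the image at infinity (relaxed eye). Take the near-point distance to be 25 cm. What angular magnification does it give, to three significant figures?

M = D/f = 25/6.5 = 3.846.

3.85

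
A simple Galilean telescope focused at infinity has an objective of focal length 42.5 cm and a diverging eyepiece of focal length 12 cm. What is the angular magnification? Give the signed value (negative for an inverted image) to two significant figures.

3.5

M = -f_obj/f_eye = -42.5/(-12) = 3.542.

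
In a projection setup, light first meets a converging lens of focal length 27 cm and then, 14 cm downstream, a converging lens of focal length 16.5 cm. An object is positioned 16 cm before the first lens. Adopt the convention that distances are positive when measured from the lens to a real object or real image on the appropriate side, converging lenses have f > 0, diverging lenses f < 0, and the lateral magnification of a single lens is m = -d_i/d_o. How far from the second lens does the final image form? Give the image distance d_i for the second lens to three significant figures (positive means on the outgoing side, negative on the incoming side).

First lens: d_i1 = 1/(1/27 - 1/16) = -39.273 cm.
The intermediate image is virtual, 39.273 cm to the left of lens 1, so d_o2 = L - d_i1 = 14 - (-39.273) = 53.273 cm.
Second lens: d_i2 = 1/(1/16.5 - 1/(53.273)) = 23.904 cm.

23.9 cm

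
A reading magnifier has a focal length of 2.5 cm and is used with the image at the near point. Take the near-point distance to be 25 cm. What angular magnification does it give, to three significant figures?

11.0

M = 1 + D/f = 1 + 25/2.5 = 11.000.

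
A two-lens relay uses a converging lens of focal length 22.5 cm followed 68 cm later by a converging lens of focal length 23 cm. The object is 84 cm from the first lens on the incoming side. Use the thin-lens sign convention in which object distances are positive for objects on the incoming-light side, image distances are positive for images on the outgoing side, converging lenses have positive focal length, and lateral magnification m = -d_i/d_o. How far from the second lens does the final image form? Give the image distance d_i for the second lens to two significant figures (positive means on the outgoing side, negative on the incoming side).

Applying the thin-lens equation to the first lens, 1/22.5 = 1/84 + 1/d_i1, which gives d_i1 = 30.732 cm.
The intermediate image is 30.732 cm to the right of lens 1, so d_o2 = L - d_i1 = 68 - 30.732 = 37.268 cm.
Applying the thin-lens equation again with f_2 = 23 cm and d_o2 = 37.268 cm gives d_i2 = 60.075 cm.

60 cm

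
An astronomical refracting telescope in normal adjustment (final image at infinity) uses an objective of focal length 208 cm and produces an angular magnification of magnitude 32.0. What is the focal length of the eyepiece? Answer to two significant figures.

|M| = f_obj/f_eye, so f_eye = f_obj/|M| = 208/32.0 = 6.500 cm.

6.5 cm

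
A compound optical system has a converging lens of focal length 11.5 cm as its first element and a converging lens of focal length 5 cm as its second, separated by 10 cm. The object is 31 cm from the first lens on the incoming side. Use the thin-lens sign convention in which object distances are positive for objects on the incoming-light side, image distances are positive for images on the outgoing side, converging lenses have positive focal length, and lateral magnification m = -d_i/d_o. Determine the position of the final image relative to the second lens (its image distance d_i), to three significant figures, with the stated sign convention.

Lens 1: 1/d_i1 = 1/f_1 - 1/d_o1 = 1/11.5 - 1/31 = 0.05470 cm^-1, so d_i1 = 18.282 cm.
Since 18.282 cm > 10 cm, the first image lies past the second lens and serves as a virtual object: d_o2 = L - d_i1 = -8.282 cm.
Lens 2: 1/d_i2 = 1/f_2 - 1/d_o2 = 1/5 - 1/(-8.282) = 0.32074 cm^-1, so d_i2 = 3.118 cm.

3.12 cm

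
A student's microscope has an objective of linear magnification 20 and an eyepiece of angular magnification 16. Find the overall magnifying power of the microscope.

320

The overall magnification of a compound microscope is the product of the objective and eyepiece magnifications:
M = M_obj x M_eye = 20 x 16 = 320.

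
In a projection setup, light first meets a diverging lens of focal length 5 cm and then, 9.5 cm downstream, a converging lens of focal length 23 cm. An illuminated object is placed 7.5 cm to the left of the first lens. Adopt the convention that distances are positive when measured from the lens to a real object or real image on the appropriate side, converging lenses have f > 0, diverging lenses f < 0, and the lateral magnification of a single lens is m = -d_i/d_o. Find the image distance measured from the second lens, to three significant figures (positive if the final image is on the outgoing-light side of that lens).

Lens 1: 1/d_i1 = 1/f_1 - 1/d_o1 = 1/(-5) - 1/7.5 = -0.33333 cm^-1, so d_i1 = -3.000 cm.
With d_i1 < 0 the first image is virtual and lies on the object side; the object distance for lens 2 is d_o2 = 9.5 - (-3.000) = 12.500 cm.
Lens 2: 1/d_i2 = 1/f_2 - 1/d_o2 = 1/23 - 1/(12.500) = -0.03652 cm^-1, so d_i2 = -27.381 cm.

-27.4 cm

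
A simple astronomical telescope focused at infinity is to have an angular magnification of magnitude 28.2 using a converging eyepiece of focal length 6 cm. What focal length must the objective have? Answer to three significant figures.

|M| = f_obj/|f_eye|, so f_obj = |M| x |f_eye| = 28.2 x 6 = 169.200 cm.

169 cm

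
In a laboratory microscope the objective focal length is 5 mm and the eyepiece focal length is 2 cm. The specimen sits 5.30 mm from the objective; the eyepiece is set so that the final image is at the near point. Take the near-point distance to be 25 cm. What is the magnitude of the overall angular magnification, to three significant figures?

225

Convert to cm: f_obj = 5 mm = 0.5 cm; d_o = 5.30 mm = 0.53 cm.
Objective: 1/d_i = 1/f_obj - 1/d_o = 1/0.5 - 1/0.53 = 0.11321 cm^-1, so d_i = 8.833 cm.
m_obj = -d_i/d_o = -8.833/0.53 = -16.667.
Eyepiece angular magnification (image at near point): M_eye = 1 + D/f_e = 1 + 25/2 = 13.500.
Overall M = m_obj x M_eye = (-16.667)(13.500) = -225.00.
|M| = 225.00.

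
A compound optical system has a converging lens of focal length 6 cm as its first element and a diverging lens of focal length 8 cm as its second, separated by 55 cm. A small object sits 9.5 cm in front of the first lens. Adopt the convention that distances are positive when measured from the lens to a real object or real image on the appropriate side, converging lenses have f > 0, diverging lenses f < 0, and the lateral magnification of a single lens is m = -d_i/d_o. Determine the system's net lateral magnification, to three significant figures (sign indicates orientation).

-0.294

Applying the thin-lens equation to the first lens, 1/6 = 1/9.5 + 1/d_i1, which gives d_i1 = 16.286 cm.
Its lateral magnification is m_1 = -d_i1/d_o1 = -(16.286)/9.5 = -1.7143.
Object distance for lens 2: d_o2 = 55 - 16.286 = 38.714 cm.
Applying the thin-lens equation again with f_2 = -8 cm and d_o2 = 38.714 cm gives d_i2 = -6.630 cm.
m_2 = -(-6.630)/(38.714) = 0.1713.
Total m = m_1 x m_2 = (-1.7143)(0.1713) = -0.2936.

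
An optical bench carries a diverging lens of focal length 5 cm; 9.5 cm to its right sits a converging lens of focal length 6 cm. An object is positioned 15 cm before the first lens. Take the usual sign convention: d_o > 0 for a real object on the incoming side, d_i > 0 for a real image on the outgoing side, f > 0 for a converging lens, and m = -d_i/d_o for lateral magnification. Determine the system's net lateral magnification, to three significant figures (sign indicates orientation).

First lens: d_i1 = 1/(1/(-5) - 1/15) = -3.750 cm.
m_1 = -(-3.750)/15 = 0.2500.
The intermediate image is virtual, 3.750 cm to the left of lens 1, so d_o2 = L - d_i1 = 9.5 - (-3.750) = 13.250 cm.
Second lens: d_i2 = 1/(1/6 - 1/(13.250)) = 10.966 cm.
m_2 = -(10.966)/(13.250) = -0.8276.
Total m = m_1 x m_2 = (0.2500)(-0.8276) = -0.2069.

-0.207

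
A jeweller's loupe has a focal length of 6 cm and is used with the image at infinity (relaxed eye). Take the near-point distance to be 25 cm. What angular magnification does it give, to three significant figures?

M = D/f = 25/6 = 4.167.

4.17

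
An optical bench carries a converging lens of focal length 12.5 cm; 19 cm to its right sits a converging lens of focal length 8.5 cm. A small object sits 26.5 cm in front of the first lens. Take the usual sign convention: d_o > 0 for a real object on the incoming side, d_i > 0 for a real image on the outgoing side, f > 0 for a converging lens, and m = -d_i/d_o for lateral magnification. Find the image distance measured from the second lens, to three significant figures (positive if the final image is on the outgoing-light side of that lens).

3.01 cm

Lens 1: 1/d_i1 = 1/f_1 - 1/d_o1 = 1/12.5 - 1/26.5 = 0.04226 cm^-1, so d_i1 = 23.661 cm.
Since 23.661 cm > 19 cm, the first image lies past the second lens and serves as a virtual object: d_o2 = L - d_i1 = -4.661 cm.
Lens 2: 1/d_i2 = 1/f_2 - 1/d_o2 = 1/8.5 - 1/(-4.661) = 0.33221 cm^-1, so d_i2 = 3.010 cm.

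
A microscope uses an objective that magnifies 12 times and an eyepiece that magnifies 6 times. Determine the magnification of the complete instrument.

The overall magnification of a compound microscope is the product of the objective and eyepiece magnifications:
M = M_obj x M_eye = 12 x 6 = 72.

72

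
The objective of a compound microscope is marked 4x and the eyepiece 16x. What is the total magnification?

64

The overall magnification of a compound microscope is the product of the objective and eyepiece magnifications:
M = M_obj x M_eye = 4 x 16 = 64.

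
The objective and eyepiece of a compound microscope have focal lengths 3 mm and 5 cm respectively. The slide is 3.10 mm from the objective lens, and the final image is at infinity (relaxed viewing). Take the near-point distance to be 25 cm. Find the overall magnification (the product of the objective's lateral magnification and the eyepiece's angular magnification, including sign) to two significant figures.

Convert to cm: f_obj = 3 mm = 0.3 cm; d_o = 3.10 mm = 0.31 cm.
Objective: 1/d_i = 1/f_obj - 1/d_o = 1/0.3 - 1/0.31 = 0.10753 cm^-1, so d_i = 9.300 cm.
m_obj = -d_i/d_o = -9.300/0.31 = -30.000.
Eyepiece angular magnification (image at infinity): M_eye = D/f_e = 25/5 = 5.000.
Overall M = m_obj x M_eye = (-30.000)(5.000) = -150.00.

-150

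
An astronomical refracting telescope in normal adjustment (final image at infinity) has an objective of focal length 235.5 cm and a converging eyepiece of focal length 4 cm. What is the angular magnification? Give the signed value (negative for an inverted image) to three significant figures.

M = -f_obj/f_eye = -235.5/(4) = -58.875.

-58.9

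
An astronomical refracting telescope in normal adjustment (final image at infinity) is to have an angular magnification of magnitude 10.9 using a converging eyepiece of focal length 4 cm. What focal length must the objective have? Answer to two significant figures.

44 cm

|M| = f_obj/|f_eye|, so f_obj = |M| x |f_eye| = 10.9 x 4 = 43.600 cm.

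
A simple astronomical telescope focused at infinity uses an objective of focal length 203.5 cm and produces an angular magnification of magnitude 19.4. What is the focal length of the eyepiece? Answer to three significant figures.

10.5 cm

|M| = f_obj/f_eye, so f_eye = f_obj/|M| = 203.5/19.4 = 10.490 cm.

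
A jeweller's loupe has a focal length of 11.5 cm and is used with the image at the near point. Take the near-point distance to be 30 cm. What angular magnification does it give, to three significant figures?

M = 1 + D/f = 1 + 30/11.5 = 3.609.

3.61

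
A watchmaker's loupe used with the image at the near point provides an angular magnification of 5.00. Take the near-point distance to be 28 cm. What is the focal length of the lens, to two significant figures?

For the image at the near point, M = 1 + D/f.
f = D/(M - 1) = 28/(5.0 - 1) = 7.000 cm.

7.0 cm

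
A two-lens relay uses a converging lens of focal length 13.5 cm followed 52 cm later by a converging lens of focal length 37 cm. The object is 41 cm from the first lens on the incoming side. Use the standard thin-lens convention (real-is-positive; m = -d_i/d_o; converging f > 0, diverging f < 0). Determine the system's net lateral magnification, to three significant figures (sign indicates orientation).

-3.54

Applying the thin-lens equation to the first lens, 1/13.5 = 1/41 + 1/d_i1, which gives d_i1 = 20.127 cm.
Its lateral magnification is m_1 = -d_i1/d_o1 = -(20.127)/41 = -0.4909.
That image sits 31.873 cm in front of the second lens, so d_o2 = 31.873 cm.
Applying the thin-lens equation again with f_2 = 37 cm and d_o2 = 31.873 cm gives d_i2 = -230.004 cm.
m_2 = -(-230.004)/(31.873) = 7.2163.
The system's lateral magnification is m_1 m_2 = (-0.4909)(7.2163) = -3.5426.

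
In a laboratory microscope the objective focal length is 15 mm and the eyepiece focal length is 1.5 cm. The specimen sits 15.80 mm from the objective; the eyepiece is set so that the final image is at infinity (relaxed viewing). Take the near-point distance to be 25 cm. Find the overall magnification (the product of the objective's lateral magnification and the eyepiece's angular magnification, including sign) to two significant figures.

Convert to cm: f_obj = 15 mm = 1.5 cm; d_o = 15.80 mm = 1.58 cm.
Objective: 1/d_i = 1/f_obj - 1/d_o = 1/1.5 - 1/1.58 = 0.03376 cm^-1, so d_i = 29.625 cm.
m_obj = -d_i/d_o = -29.625/1.58 = -18.750.
Eyepiece angular magnification (image at infinity): M_eye = D/f_e = 25/1.5 = 16.667.
Overall M = m_obj x M_eye = (-18.750)(16.667) = -312.50.

-310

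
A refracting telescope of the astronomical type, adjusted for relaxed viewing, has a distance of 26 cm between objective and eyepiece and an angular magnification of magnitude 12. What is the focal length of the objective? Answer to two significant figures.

24 cm

In normal adjustment the tube length equals f_obj + f_eye and |M| = f_obj/f_eye.
So f_obj = 12 f_eye and 12 f_eye + f_eye = 26 cm, giving f_eye = 26/13 = 2.000 cm and f_obj = 24.000 cm.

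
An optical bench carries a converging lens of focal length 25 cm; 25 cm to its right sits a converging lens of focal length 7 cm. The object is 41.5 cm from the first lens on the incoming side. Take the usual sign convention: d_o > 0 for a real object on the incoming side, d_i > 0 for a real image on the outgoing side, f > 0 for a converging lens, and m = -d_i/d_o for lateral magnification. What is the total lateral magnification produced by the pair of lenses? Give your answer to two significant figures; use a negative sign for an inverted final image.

Applying the thin-lens equation to the first lens, 1/25 = 1/41.5 + 1/d_i1, which gives d_i1 = 62.879 cm.
Its lateral magnification is m_1 = -d_i1/d_o1 = -(62.879)/41.5 = -1.5152.
Since 62.879 cm > 25 cm, the first image lies past the second lens and serves as a virtual object: d_o2 = L - d_i1 = -37.879 cm.
Applying the thin-lens equation again with f_2 = 7 cm and d_o2 = -37.879 cm gives d_i2 = 5.908 cm.
m_2 = -(5.908)/(-37.879) = 0.1560.
Total m = m_1 x m_2 = (-1.5152)(0.1560) = -0.2363.

-0.24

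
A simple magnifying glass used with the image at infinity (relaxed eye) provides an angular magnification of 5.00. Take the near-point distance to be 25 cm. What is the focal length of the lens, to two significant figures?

5.0 cm

For the image at infinity, M = D/f.
f = D/M = 25/5.0 = 5.000 cm.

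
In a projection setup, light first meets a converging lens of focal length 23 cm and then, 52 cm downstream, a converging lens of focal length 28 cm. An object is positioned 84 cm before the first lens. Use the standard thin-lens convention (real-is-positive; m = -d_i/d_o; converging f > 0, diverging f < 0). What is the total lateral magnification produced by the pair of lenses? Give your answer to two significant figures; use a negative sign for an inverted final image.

-1.4

Applying the thin-lens equation to the first lens, 1/23 = 1/84 + 1/d_i1, which gives d_i1 = 31.672 cm.
Its lateral magnification is m_1 = -d_i1/d_o1 = -(31.672)/84 = -0.3770.
That image sits 20.328 cm in front of the second lens, so d_o2 = 20.328 cm.
Applying the thin-lens equation again with f_2 = 28 cm and d_o2 = 20.328 cm gives d_i2 = -74.188 cm.
m_2 = -(-74.188)/(20.328) = 3.6496.
The system's lateral magnification is m_1 m_2 = (-0.3770)(3.6496) = -1.3761.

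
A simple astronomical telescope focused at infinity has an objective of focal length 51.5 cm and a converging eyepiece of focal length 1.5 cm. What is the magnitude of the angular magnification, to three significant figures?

34.3

|M| = f_obj/|f_eye| = 51.5/1.5 = 34.333.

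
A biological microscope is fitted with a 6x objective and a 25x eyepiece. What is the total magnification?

The overall magnification of a compound microscope is the product of the objective and eyepiece magnifications:
M = M_obj x M_eye = 6 x 25 = 150.

150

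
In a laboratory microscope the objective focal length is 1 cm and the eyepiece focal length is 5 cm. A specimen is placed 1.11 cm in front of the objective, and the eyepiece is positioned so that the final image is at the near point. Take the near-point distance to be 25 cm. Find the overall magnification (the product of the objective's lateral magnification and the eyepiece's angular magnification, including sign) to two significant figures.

Objective: 1/d_i = 1/f_obj - 1/d_o = 1/1 - 1/1.11 = 0.09910 cm^-1, so d_i = 10.091 cm.
m_obj = -d_i/d_o = -10.091/1.11 = -9.091.
Eyepiece angular magnification (image at near point): M_eye = 1 + D/f_e = 1 + 25/5 = 6.000.
Overall M = m_obj x M_eye = (-9.091)(6.000) = -54.55.

-55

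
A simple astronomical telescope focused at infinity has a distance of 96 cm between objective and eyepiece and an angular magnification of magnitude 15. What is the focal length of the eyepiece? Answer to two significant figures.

6.0 cm

In normal adjustment the tube length equals f_obj + f_eye and |M| = f_obj/f_eye.
So f_obj = 15 f_eye and 15 f_eye + f_eye = 96 cm, giving f_eye = 96/16 = 6.000 cm and f_obj = 90.000 cm.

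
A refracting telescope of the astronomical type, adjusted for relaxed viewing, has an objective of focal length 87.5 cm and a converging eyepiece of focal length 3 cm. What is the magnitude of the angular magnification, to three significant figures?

29.2

|M| = f_obj/|f_eye| = 87.5/3 = 29.167.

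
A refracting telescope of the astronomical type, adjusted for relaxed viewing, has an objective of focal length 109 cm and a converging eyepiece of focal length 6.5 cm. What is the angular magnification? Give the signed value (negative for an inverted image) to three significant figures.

-16.8

M = -f_obj/f_eye = -109/(6.5) = -16.769.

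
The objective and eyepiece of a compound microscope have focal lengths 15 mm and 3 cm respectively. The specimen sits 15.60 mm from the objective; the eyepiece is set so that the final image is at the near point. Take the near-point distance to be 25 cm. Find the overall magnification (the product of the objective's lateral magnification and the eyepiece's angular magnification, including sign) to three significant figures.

Convert to cm: f_obj = 15 mm = 1.5 cm; d_o = 15.60 mm = 1.56 cm.
Objective: 1/d_i = 1/f_obj - 1/d_o = 1/1.5 - 1/1.56 = 0.02564 cm^-1, so d_i = 39.000 cm.
m_obj = -d_i/d_o = -39.000/1.56 = -25.000.
Eyepiece angular magnification (image at near point): M_eye = 1 + D/f_e = 1 + 25/3 = 9.333.
Overall M = m_obj x M_eye = (-25.000)(9.333) = -233.33.

-233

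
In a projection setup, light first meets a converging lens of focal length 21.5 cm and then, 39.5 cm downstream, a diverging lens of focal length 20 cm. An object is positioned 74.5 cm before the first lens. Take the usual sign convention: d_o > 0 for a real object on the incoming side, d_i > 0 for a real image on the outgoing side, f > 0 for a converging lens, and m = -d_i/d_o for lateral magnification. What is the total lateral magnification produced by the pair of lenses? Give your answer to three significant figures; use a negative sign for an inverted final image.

First lens: d_i1 = 1/(1/21.5 - 1/74.5) = 30.222 cm.
m_1 = -(30.222)/74.5 = -0.4057.
That image sits 9.278 cm in front of the second lens, so d_o2 = 9.278 cm.
Second lens: d_i2 = 1/(1/(-20) - 1/(9.278)) = -6.338 cm.
m_2 = -(-6.338)/(9.278) = 0.6831.
The system's lateral magnification is m_1 m_2 = (-0.4057)(0.6831) = -0.2771.

-0.277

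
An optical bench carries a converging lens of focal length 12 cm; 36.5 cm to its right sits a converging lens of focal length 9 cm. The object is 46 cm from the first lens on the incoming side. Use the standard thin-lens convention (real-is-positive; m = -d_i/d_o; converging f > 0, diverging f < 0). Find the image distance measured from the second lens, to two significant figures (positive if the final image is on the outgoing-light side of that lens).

16 cm

Lens 1: 1/d_i1 = 1/f_1 - 1/d_o1 = 1/12 - 1/46 = 0.06159 cm^-1, so d_i1 = 16.235 cm.
That image sits 20.265 cm in front of the second lens, so d_o2 = 20.265 cm.
Lens 2: 1/d_i2 = 1/f_2 - 1/d_o2 = 1/9 - 1/(20.265) = 0.06176 cm^-1, so d_i2 = 16.191 cm.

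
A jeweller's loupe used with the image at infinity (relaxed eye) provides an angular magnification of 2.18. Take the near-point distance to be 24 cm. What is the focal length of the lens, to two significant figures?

11 cm

For the image at infinity, M = D/f.
f = D/M = 24/2.18 = 11.009 cm.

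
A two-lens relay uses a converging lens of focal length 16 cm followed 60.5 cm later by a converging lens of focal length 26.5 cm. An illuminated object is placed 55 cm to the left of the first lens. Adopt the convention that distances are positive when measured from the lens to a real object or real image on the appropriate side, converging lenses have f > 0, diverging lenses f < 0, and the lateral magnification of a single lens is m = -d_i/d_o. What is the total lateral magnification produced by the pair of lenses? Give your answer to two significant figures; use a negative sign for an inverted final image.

0.95

Applying the thin-lens equation to the first lens, 1/16 = 1/55 + 1/d_i1, which gives d_i1 = 22.564 cm.
Its lateral magnification is m_1 = -d_i1/d_o1 = -(22.564)/55 = -0.4103.
That image sits 37.936 cm in front of the second lens, so d_o2 = 37.936 cm.
Applying the thin-lens equation again with f_2 = 26.5 cm and d_o2 = 37.936 cm gives d_i2 = 87.908 cm.
m_2 = -(87.908)/(37.936) = -2.3173.
Total m = m_1 x m_2 = (-0.4103)(-2.3173) = 0.9507.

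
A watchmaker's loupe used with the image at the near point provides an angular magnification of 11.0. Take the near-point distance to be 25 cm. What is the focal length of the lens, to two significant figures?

2.5 cm

For the image at the near point, M = 1 + D/f.
f = D/(M - 1) = 25/(11.0 - 1) = 2.500 cm.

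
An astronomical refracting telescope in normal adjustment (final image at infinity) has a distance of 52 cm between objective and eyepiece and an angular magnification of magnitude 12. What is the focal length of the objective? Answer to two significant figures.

48 cm

In normal adjustment the tube length equals f_obj + f_eye and |M| = f_obj/f_eye.
So f_obj = 12 f_eye and 12 f_eye + f_eye = 52 cm, giving f_eye = 52/13 = 4.000 cm and f_obj = 48.000 cm.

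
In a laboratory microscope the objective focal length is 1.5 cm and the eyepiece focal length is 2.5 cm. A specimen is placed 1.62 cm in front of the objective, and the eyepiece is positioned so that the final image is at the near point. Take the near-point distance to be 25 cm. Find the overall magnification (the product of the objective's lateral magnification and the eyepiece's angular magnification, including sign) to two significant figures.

Objective: 1/d_i = 1/f_obj - 1/d_o = 1/1.5 - 1/1.62 = 0.04938 cm^-1, so d_i = 20.250 cm.
m_obj = -d_i/d_o = -20.250/1.62 = -12.500.
Eyepiece angular magnification (image at near point): M_eye = 1 + D/f_e = 1 + 25/2.5 = 11.000.
Overall M = m_obj x M_eye = (-12.500)(11.000) = -137.50.

-140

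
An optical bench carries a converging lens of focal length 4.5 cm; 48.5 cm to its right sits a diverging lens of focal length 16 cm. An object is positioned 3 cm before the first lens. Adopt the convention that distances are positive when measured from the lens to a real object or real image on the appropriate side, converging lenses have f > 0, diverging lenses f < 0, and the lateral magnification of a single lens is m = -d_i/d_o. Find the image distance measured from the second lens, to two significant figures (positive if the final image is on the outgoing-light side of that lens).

-13 cm

Lens 1: 1/d_i1 = 1/f_1 - 1/d_o1 = 1/4.5 - 1/3 = -0.11111 cm^-1, so d_i1 = -9.000 cm.
The intermediate image is virtual, 9.000 cm to the left of lens 1, so d_o2 = L - d_i1 = 48.5 - (-9.000) = 57.500 cm.
Lens 2: 1/d_i2 = 1/f_2 - 1/d_o2 = 1/(-16) - 1/(57.500) = -0.07989 cm^-1, so d_i2 = -12.517 cm.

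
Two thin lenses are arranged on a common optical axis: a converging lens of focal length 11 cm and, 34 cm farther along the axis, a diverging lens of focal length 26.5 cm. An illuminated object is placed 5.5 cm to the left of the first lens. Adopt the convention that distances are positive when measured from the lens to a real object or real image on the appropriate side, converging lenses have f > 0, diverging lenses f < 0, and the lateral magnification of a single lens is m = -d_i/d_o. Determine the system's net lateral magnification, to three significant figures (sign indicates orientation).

0.741

Applying the thin-lens equation to the first lens, 1/11 = 1/5.5 + 1/d_i1, which gives d_i1 = -11.000 cm.
Its lateral magnification is m_1 = -d_i1/d_o1 = -(-11.000)/5.5 = 2.0000.
The intermediate image is virtual, 11.000 cm to the left of lens 1, so d_o2 = L - d_i1 = 34 - (-11.000) = 45.000 cm.
Applying the thin-lens equation again with f_2 = -26.5 cm and d_o2 = 45.000 cm gives d_i2 = -16.678 cm.
m_2 = -(-16.678)/(45.000) = 0.3706.
Overall magnification: m = m_1 m_2 = 0.7413.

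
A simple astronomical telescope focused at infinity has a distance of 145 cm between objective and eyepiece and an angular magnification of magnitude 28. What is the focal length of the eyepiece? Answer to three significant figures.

5.00 cm

In normal adjustment the tube length equals f_obj + f_eye and |M| = f_obj/f_eye.
So f_obj = 28 f_eye and 28 f_eye + f_eye = 145 cm, giving f_eye = 145/29 = 5.000 cm and f_obj = 140.000 cm.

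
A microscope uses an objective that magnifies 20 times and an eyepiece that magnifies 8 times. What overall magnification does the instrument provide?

160

The overall magnification of a compound microscope is the product of the objective and eyepiece magnifications:
M = M_obj x M_eye = 20 x 8 = 160.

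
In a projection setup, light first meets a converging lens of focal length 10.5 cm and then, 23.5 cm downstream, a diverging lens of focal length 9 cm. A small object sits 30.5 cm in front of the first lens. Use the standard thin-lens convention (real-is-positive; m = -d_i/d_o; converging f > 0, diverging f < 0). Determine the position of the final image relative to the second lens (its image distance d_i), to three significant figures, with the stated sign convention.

-4.09 cm

Lens 1: 1/d_i1 = 1/f_1 - 1/d_o1 = 1/10.5 - 1/30.5 = 0.06245 cm^-1, so d_i1 = 16.013 cm.
The intermediate image is 16.013 cm to the right of lens 1, so d_o2 = L - d_i1 = 23.5 - 16.013 = 7.487 cm.
Lens 2: 1/d_i2 = 1/f_2 - 1/d_o2 = 1/(-9) - 1/(7.487) = -0.24467 cm^-1, so d_i2 = -4.087 cm.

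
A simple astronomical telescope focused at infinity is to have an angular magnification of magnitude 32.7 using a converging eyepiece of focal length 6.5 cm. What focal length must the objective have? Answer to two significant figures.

|M| = f_obj/|f_eye|, so f_obj = |M| x |f_eye| = 32.7 x 6.5 = 212.550 cm.

210 cm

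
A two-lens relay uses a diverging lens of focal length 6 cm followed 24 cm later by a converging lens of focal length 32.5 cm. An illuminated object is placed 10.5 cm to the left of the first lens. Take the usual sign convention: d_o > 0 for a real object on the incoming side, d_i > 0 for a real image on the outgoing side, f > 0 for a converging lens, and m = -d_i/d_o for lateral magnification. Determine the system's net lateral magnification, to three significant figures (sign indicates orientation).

Applying the thin-lens equation to the first lens, 1/(-6) = 1/10.5 + 1/d_i1, which gives d_i1 = -3.818 cm.
Its lateral magnification is m_1 = -d_i1/d_o1 = -(-3.818)/10.5 = 0.3636.
With d_i1 < 0 the first image is virtual and lies on the object side; the object distance for lens 2 is d_o2 = 24 - (-3.818) = 27.818 cm.
Applying the thin-lens equation again with f_2 = 32.5 cm and d_o2 = 27.818 cm gives d_i2 = -193.107 cm.
m_2 = -(-193.107)/(27.818) = 6.9417.
Overall magnification: m = m_1 m_2 = 2.5243.

2.52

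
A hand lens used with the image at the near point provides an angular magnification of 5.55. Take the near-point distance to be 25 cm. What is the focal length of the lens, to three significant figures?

For the image at the near point, M = 1 + D/f.
f = D/(M - 1) = 25/(5.55 - 1) = 5.495 cm.

5.49 cm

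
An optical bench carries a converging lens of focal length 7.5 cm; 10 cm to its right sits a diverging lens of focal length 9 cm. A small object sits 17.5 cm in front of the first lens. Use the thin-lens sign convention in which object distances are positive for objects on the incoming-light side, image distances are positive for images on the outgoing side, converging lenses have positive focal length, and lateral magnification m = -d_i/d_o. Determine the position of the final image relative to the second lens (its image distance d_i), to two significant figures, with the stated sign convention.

First lens: d_i1 = 1/(1/7.5 - 1/17.5) = 13.125 cm.
This image would form 13.125 cm past lens 1, i.e. 3.125 cm beyond lens 2, so it is a virtual object for lens 2: d_o2 = 10 - 13.125 = -3.125 cm.
Second lens: d_i2 = 1/(1/(-9) - 1/(-3.125)) = 4.787 cm.

4.8 cm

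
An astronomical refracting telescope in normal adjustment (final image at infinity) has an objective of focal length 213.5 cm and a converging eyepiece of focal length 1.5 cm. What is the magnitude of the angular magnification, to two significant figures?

140

|M| = f_obj/|f_eye| = 213.5/1.5 = 142.333.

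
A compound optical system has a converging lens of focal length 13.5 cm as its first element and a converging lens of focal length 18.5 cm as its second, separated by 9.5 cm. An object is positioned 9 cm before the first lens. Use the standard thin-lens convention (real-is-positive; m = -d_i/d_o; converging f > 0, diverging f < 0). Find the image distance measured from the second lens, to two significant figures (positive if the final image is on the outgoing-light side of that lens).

38 cm

Applying the thin-lens equation to the first lens, 1/13.5 = 1/9 + 1/d_i1, which gives d_i1 = -27.000 cm.
With d_i1 < 0 the first image is virtual and lies on the object side; the object distance for lens 2 is d_o2 = 9.5 - (-27.000) = 36.500 cm.
Applying the thin-lens equation again with f_2 = 18.5 cm and d_o2 = 36.500 cm gives d_i2 = 37.514 cm.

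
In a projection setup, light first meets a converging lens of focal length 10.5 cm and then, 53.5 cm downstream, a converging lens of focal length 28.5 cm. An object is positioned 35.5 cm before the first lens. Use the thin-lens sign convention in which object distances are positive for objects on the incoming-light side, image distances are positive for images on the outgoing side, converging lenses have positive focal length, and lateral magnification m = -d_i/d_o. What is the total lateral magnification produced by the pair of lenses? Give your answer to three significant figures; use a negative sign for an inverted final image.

Lens 1: 1/d_i1 = 1/f_1 - 1/d_o1 = 1/10.5 - 1/35.5 = 0.06707 cm^-1, so d_i1 = 14.910 cm.
m_1 = -(14.910)/35.5 = -0.4200.
Object distance for lens 2: d_o2 = 53.5 - 14.910 = 38.590 cm.
Lens 2: 1/d_i2 = 1/f_2 - 1/d_o2 = 1/28.5 - 1/(38.590) = 0.00917 cm^-1, so d_i2 = 109.000 cm.
m_2 = -(109.000)/(38.590) = -2.8246.
The system's lateral magnification is m_1 m_2 = (-0.4200)(-2.8246) = 1.1863.

1.19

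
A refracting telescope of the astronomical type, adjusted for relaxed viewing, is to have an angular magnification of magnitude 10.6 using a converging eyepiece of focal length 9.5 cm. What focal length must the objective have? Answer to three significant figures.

|M| = f_obj/|f_eye|, so f_obj = |M| x |f_eye| = 10.6 x 9.5 = 100.700 cm.

101 cm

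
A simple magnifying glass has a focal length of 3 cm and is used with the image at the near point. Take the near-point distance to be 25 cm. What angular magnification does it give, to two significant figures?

M = 1 + D/f = 1 + 25/3 = 9.333.

9.3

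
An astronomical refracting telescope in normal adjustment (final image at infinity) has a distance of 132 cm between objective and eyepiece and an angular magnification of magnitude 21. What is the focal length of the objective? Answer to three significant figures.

126 cm

In normal adjustment the tube length equals f_obj + f_eye and |M| = f_obj/f_eye.
So f_obj = 21 f_eye and 21 f_eye + f_eye = 132 cm, giving f_eye = 132/22 = 6.000 cm and f_obj = 126.000 cm.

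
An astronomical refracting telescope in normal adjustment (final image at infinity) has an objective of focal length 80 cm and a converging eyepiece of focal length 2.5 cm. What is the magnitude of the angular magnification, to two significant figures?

|M| = f_obj/|f_eye| = 80/2.5 = 32.000.

32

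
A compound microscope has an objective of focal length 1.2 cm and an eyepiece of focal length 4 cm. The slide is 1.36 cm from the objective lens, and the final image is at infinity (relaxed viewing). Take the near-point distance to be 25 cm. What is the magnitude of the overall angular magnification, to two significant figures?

Objective: 1/d_i = 1/f_obj - 1/d_o = 1/1.2 - 1/1.36 = 0.09804 cm^-1, so d_i = 10.200 cm.
m_obj = -d_i/d_o = -10.200/1.36 = -7.500.
Eyepiece angular magnification (image at infinity): M_eye = D/f_e = 25/4 = 6.250.
Overall M = m_obj x M_eye = (-7.500)(6.250) = -46.87.
|M| = 46.87.

47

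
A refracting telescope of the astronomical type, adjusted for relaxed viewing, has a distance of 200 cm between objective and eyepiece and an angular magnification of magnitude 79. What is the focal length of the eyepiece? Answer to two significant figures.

In normal adjustment the tube length equals f_obj + f_eye and |M| = f_obj/f_eye.
So f_obj = 79 f_eye and 79 f_eye + f_eye = 200 cm, giving f_eye = 200/80 = 2.500 cm and f_obj = 197.500 cm.

2.5 cm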